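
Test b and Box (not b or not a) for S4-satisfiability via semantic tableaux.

Yes, satisfiable

1. b and Box (not b or not a), 0
2. b, 0   [and-rule on 1]
3. Box (not b or not a), 0   [and-rule on 1]
4. not b or not a, 0   [Box-rule on 3 via 0R0]
5. not a, 0   [or-rule on 4 (branches; this branch)]
Accessibility: 0R0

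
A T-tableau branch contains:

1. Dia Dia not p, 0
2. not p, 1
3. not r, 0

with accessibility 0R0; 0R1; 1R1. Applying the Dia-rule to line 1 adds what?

a fresh world 2 with 0R2, and Dia not p at 2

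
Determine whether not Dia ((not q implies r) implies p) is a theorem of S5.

Tableau for the negation Dia ((not q implies r) implies p):
1. Dia ((not q implies r) implies p), 0
2. (not q implies r) implies p, 1
3. p, 1
Accessibility: 0R0, 0R1, 1R0, 1R1
The negation has an open branch (countermodel exists).

No, not valid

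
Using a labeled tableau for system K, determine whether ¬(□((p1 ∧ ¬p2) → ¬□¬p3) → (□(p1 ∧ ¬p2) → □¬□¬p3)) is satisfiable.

No, unsatisfiable

1. ¬(□((p1 ∧ ¬p2) → ¬□¬p3) → (□(p1 ∧ ¬p2) → □¬□¬p3)), w0
2. □((p1 ∧ ¬p2) → ¬□¬p3), w0
3. ¬(□(p1 ∧ ¬p2) → □¬□¬p3), w0
4. □(p1 ∧ ¬p2), w0
5. ¬□¬□¬p3, w0
6. □¬p3, w1
7. (p1 ∧ ¬p2) → ¬□¬p3, w1
8. p1 ∧ ¬p2, w1
9. p1, w1
10. ¬p2, w1
11. ¬□¬p3, w1
12. p3, w2
13. ¬p3, w2
Accessibility: w0Rw1, w1Rw2
Branch closes: p3 and ¬p3 both at w2.
All branches of the tableau close; one closing branch shown above.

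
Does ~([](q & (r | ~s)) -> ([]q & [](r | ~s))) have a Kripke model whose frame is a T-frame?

1. ~([](q & (r | ~s)) -> ([]q & [](r | ~s))), 0
2. [](q & (r | ~s)), 0
3. ~([]q & [](r | ~s)), 0
4. q & (r | ~s), 0
5. q, 0
6. r | ~s, 0
7. ~[](r | ~s), 0
8. ~s, 0
9. ~(r | ~s), 1
10. ~r, 1
11. s, 1
12. q & (r | ~s), 1
13. q, 1
14. r | ~s, 1
15. ~s, 1
Accessibility: 0R0, 0R1, 1R1
Branch closes: s and ~s both at 1.
All branches of the tableau close; one closing branch shown above.

Unsatisfiable (every branch closes)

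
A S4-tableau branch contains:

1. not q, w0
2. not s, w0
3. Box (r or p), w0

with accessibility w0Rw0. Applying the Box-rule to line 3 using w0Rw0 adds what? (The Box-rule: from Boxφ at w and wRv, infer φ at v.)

r or p, w0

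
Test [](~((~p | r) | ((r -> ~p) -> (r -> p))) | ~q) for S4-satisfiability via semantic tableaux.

1. [](~((~p | r) | ((r -> ~p) -> (r -> p))) | ~q), 0
2. ~((~p | r) | ((r -> ~p) -> (r -> p))) | ~q, 0
3. ~q, 0
Accessibility: 0R0

Satisfiable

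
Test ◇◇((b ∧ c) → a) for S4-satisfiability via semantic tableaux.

Satisfiable

1. ◇◇((b ∧ c) → a), u
2. ◇((b ∧ c) → a), v   [◇-rule on 1: fresh world v, uRv]
3. (b ∧ c) → a, w   [◇-rule on 2: fresh world w, vRw]
4. a, w   [→-rule on 3 (branches; this branch)]
Accessibility: uRu, uRv, uRw, vRv, vRw, wRw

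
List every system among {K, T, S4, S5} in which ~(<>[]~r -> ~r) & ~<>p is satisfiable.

S5-tableau for the formula:
1. ~(<>[]~r -> ~r) & ~<>p, w0
2. ~(<>[]~r -> ~r), w0
3. ~<>p, w0
4. <>[]~r, w0
5. r, w0
6. ~p, w0
7. []~r, w1
8. ~p, w1
9. ~r, w0
Accessibility: w0Rw0, w0Rw1, w1Rw0, w1Rw1
Branch closes: r and ~r both at w0.
Every branch closes (one shown): unsatisfiable in S5.
S4-tableau for the formula:
1. ~(<>[]~r -> ~r) & ~<>p, w0
2. ~(<>[]~r -> ~r), w0
3. ~<>p, w0
4. <>[]~r, w0
5. r, w0
6. ~p, w0
7. []~r, w1
8. ~p, w1
9. ~r, w1
Accessibility: w0Rw0, w0Rw1, w1Rw1
Complete open branch: satisfiable in S4, hence also in K, T (this S4-model is also a K-model and a T-model).

K, T, S4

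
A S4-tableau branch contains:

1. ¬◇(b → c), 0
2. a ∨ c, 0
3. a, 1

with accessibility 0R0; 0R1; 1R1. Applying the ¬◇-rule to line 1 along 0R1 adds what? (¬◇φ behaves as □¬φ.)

¬(b → c), 1

¬◇φ behaves as □¬φ: propagate the negated body to each accessible world.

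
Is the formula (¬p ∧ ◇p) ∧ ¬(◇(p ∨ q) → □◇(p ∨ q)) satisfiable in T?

1. (¬p ∧ ◇p) ∧ ¬(◇(p ∨ q) → □◇(p ∨ q)), 0
2. ¬p ∧ ◇p, 0
3. ¬(◇(p ∨ q) → □◇(p ∨ q)), 0
4. ¬p, 0
5. ◇p, 0
6. ◇(p ∨ q), 0
7. ¬□◇(p ∨ q), 0
8. p, 1
9. p ∨ q, 2
10. q, 2
11. ¬◇(p ∨ q), 3
12. ¬(p ∨ q), 3
13. ¬p, 3
14. ¬q, 3
Accessibility: 0R0, 0R1, 0R2, 0R3, 1R1, 2R2, 3R3

Satisfiable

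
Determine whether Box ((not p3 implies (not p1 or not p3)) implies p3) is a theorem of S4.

Not valid

Tableau for the negation not Box ((not p3 implies (not p1 or not p3)) implies p3):
1. not Box ((not p3 implies (not p1 or not p3)) implies p3), w0
2. not ((not p3 implies (not p1 or not p3)) implies p3), w1
3. not p3 implies (not p1 or not p3), w1
4. not p3, w1
5. not p1 or not p3, w1
Accessibility: w0Rw0, w0Rw1, w1Rw1
The negation has an open branch (countermodel exists).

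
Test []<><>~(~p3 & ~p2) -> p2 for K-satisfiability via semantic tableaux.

Yes, satisfiable

1. []<><>~(~p3 & ~p2) -> p2, 0
2. p2, 0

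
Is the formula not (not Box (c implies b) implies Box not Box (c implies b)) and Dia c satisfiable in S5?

No, unsatisfiable

1. not (not Box (c implies b) implies Box not Box (c implies b)) and Dia c, w0
2. not (not Box (c implies b) implies Box not Box (c implies b)), w0
3. Dia c, w0
4. not Box (c implies b), w0
5. not Box not Box (c implies b), w0
6. c, w1
7. not (c implies b), w2
8. c, w2
9. not b, w2
10. Box (c implies b), w3
11. c implies b, w0
12. c implies b, w1
13. c implies b, w2
14. c implies b, w3
15. b, w0
16. b, w1
17. b, w2
Accessibility: w0Rw0, w0Rw1, w0Rw2, w0Rw3, w1Rw0, w1Rw1, w1Rw2, w1Rw3, w2Rw0, w2Rw1, w2Rw2, w2Rw3, w3Rw0, w3Rw1, w3Rw2, w3Rw3
Branch closes: b and not b both at w2.
(One branch shown.) All branches close.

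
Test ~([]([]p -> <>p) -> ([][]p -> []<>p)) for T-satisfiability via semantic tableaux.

1. ~([]([]p -> <>p) -> ([][]p -> []<>p)), u
2. []([]p -> <>p), u
3. ~([][]p -> []<>p), u
4. [][]p, u
5. ~[]<>p, u
6. []p -> <>p, u
7. []p, u
8. p, u
9. <>p, u
10. ~<>p, v
11. []p -> <>p, v
12. []p, v
13. p, v
14. ~p, v
Accessibility: uRu, uRv, vRv
Branch closes: p and ~p both at v.
(One branch shown.) All branches close.

Unsatisfiable (every branch closes)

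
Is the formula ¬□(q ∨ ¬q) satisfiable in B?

No, unsatisfiable

1. ¬□(q ∨ ¬q), w0
2. ¬(q ∨ ¬q), w1
3. ¬q, w1
4. q, w1
Accessibility: w0Rw0, w0Rw1, w1Rw0, w1Rw1
Branch closes: q and ¬q both at w1.
Every branch closes; the branch above is one of them.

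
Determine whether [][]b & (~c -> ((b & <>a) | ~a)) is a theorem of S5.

No, not valid

Tableau for the negation ~([][]b & (~c -> ((b & <>a) | ~a))):
1. ~([][]b & (~c -> ((b & <>a) | ~a))), 0
2. ~(~c -> ((b & <>a) | ~a)), 0   [~&-rule on 1 (branches; this branch)]
3. ~c, 0   [~->-rule on 2]
4. ~((b & <>a) | ~a), 0   [~->-rule on 2]
5. ~(b & <>a), 0   [~|-rule on 4]
6. a, 0   [~|-rule on 4]
7. ~b, 0   [~&-rule on 5 (branches; this branch)]
Accessibility: 0R0
The negation has an open branch (countermodel exists).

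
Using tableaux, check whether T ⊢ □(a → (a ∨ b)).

Tableau for the negation ¬□(a → (a ∨ b)):
1. ¬□(a → (a ∨ b)), w0
2. ¬(a → (a ∨ b)), w1   [¬□-rule on 1: fresh world w1, w0Rw1]
3. a, w1   [¬→-rule on 2]
4. ¬(a ∨ b), w1   [¬→-rule on 2]
5. ¬a, w1   [¬∨-rule on 4]
6. ¬b, w1   [¬∨-rule on 4]
Accessibility: w0Rw0, w0Rw1, w1Rw1
Branch closes: a and ¬a both at w1.
All branches of the negation close; one closing branch shown above.

Yes, valid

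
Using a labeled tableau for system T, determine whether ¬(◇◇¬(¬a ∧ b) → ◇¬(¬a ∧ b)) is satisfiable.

1. ¬(◇◇¬(¬a ∧ b) → ◇¬(¬a ∧ b)), w0
2. ◇◇¬(¬a ∧ b), w0
3. ¬◇¬(¬a ∧ b), w0
4. ¬a ∧ b, w0
5. ¬a, w0
6. b, w0
7. ◇¬(¬a ∧ b), w1
8. ¬a ∧ b, w1
9. ¬a, w1
10. b, w1
11. ¬(¬a ∧ b), w2
12. ¬b, w2
Accessibility: w0Rw0, w0Rw1, w1Rw1, w1Rw2, w2Rw2

Yes, satisfiable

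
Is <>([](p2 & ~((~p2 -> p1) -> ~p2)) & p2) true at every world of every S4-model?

Tableau for the negation ~<>([](p2 & ~((~p2 -> p1) -> ~p2)) & p2):
1. ~<>([](p2 & ~((~p2 -> p1) -> ~p2)) & p2), w0
2. ~([](p2 & ~((~p2 -> p1) -> ~p2)) & p2), w0   [~<>-rule on 1 via w0Rw0]
3. ~p2, w0   [~&-rule on 2 (branches; this branch)]
Accessibility: w0Rw0
The negation has an open branch (countermodel exists).

Invalid (countermodel exists)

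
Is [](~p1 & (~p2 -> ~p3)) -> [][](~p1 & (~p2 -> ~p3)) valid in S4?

Tableau for the negation ~([](~p1 & (~p2 -> ~p3)) -> [][](~p1 & (~p2 -> ~p3))):
1. ~([](~p1 & (~p2 -> ~p3)) -> [][](~p1 & (~p2 -> ~p3))), u
2. [](~p1 & (~p2 -> ~p3)), u   [~->-rule on 1]
3. ~[][](~p1 & (~p2 -> ~p3)), u   [~->-rule on 1]
4. ~p1 & (~p2 -> ~p3), u   [[]-rule on 2 via uRu]
5. ~p1, u   [&-rule on 4]
6. ~p2 -> ~p3, u   [&-rule on 4]
7. ~p3, u   [->-rule on 6 (branches; this branch)]
8. ~[](~p1 & (~p2 -> ~p3)), v   [~[]-rule on 3: fresh world v, uRv]
9. ~p1 & (~p2 -> ~p3), v   [[]-rule on 2 via uRv]
10. ~p1, v   [&-rule on 9]
11. ~p2 -> ~p3, v   [&-rule on 9]
12. ~p3, v   [->-rule on 11 (branches; this branch)]
13. ~(~p1 & (~p2 -> ~p3)), w   [~[]-rule on 8: fresh world w, vRw]
14. ~p1 & (~p2 -> ~p3), w   [[]-rule on 2 via uRw]
15. ~p1, w   [&-rule on 14]
16. ~p2 -> ~p3, w   [&-rule on 14]
17. ~(~p2 -> ~p3), w   [~&-rule on 13 (branches; this branch)]
18. ~p2, w   [~->-rule on 17]
19. p3, w   [~->-rule on 17]
20. ~p3, w   [->-rule on 16 (branches; this branch)]
Accessibility: uRu, uRv, uRw, vRv, vRw, wRw
Branch closes: p3 and ~p3 both at w.
All branches of the negation close; one closing branch shown above.

Yes, valid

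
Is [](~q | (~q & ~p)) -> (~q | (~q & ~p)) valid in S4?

Tableau for the negation ~([](~q | (~q & ~p)) -> (~q | (~q & ~p))):
1. ~([](~q | (~q & ~p)) -> (~q | (~q & ~p))), u
2. [](~q | (~q & ~p)), u   [~->-rule on 1]
3. ~(~q | (~q & ~p)), u   [~->-rule on 1]
4. q, u   [~|-rule on 3]
5. ~(~q & ~p), u   [~|-rule on 3]
6. ~q | (~q & ~p), u   [[]-rule on 2 via uRu]
7. p, u   [~&-rule on 5 (branches; this branch)]
8. ~q & ~p, u   [|-rule on 6 (branches; this branch)]
9. ~q, u   [&-rule on 8]
10. ~p, u   [&-rule on 8]
Accessibility: uRu
Branch closes: q and ~q both at u.
All branches of the negation close; one closing branch shown above.

Valid in S4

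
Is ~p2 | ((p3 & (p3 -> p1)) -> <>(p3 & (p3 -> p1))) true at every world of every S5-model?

Valid in S5

Tableau for the negation ~(~p2 | ((p3 & (p3 -> p1)) -> <>(p3 & (p3 -> p1)))):
1. ~(~p2 | ((p3 & (p3 -> p1)) -> <>(p3 & (p3 -> p1)))), w0
2. p2, w0
3. ~((p3 & (p3 -> p1)) -> <>(p3 & (p3 -> p1))), w0
4. p3 & (p3 -> p1), w0
5. ~<>(p3 & (p3 -> p1)), w0
6. p3, w0
7. p3 -> p1, w0
8. ~(p3 & (p3 -> p1)), w0
9. p1, w0
10. ~(p3 -> p1), w0
11. ~p1, w0
Accessibility: w0Rw0
Branch closes: p1 and ~p1 both at w0.
All branches of the negation close; one closing branch shown above.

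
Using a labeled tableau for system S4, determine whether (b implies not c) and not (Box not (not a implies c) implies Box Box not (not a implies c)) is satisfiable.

1. (b implies not c) and not (Box not (not a implies c) implies Box Box not (not a implies c)), w0
2. b implies not c, w0   [and-rule on 1]
3. not (Box not (not a implies c) implies Box Box not (not a implies c)), w0   [and-rule on 1]
4. Box not (not a implies c), w0   [neg-implies-rule on 3]
5. not Box Box not (not a implies c), w0   [neg-implies-rule on 3]
6. not (not a implies c), w0   [Box-rule on 4 via w0Rw0]
7. not a, w0   [neg-implies-rule on 6]
8. not c, w0   [neg-implies-rule on 6]
9. not Box not (not a implies c), w1   [neg-Box-rule on 5: fresh world w1, w0Rw1]
10. not (not a implies c), w1   [Box-rule on 4 via w0Rw1]
11. not a, w1   [neg-implies-rule on 10]
12. not c, w1   [neg-implies-rule on 10]
13. not a implies c, w2   [neg-Box-rule on 9: fresh world w2, w1Rw2]
14. not (not a implies c), w2   [Box-rule on 4 via w0Rw2]
15. not a, w2   [neg-implies-rule on 14]
16. not c, w2   [neg-implies-rule on 14]
17. c, w2   [implies-rule on 13 (branches; this branch)]
Accessibility: w0Rw0, w0Rw1, w0Rw2, w1Rw1, w1Rw2, w2Rw2
Branch closes: c and not c both at w2.
All branches of the tableau close; one closing branch shown above.

Unsatisfiable (every branch closes)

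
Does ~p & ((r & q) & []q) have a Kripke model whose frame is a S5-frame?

Satisfiable

1. ~p & ((r & q) & []q), u
2. ~p, u
3. (r & q) & []q, u
4. r & q, u
5. []q, u
6. r, u
7. q, u
Accessibility: uRu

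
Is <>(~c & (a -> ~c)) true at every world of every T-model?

Tableau for the negation ~<>(~c & (a -> ~c)):
1. ~<>(~c & (a -> ~c)), 0
2. ~(~c & (a -> ~c)), 0
3. ~(a -> ~c), 0
4. a, 0
5. c, 0
Accessibility: 0R0
The negation has an open branch (countermodel exists).

No, not valid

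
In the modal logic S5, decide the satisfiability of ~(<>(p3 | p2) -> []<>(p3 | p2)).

No, unsatisfiable

1. ~(<>(p3 | p2) -> []<>(p3 | p2)), 0
2. <>(p3 | p2), 0
3. ~[]<>(p3 | p2), 0
4. p3 | p2, 1
5. p2, 1
6. ~<>(p3 | p2), 2
7. ~(p3 | p2), 0
8. ~p3, 0
9. ~p2, 0
10. ~(p3 | p2), 1
11. ~p3, 1
12. ~p2, 1
Accessibility: 0R0, 0R1, 0R2, 1R0, 1R1, 1R2, 2R0, 2R1, 2R2
Branch closes: p2 and ~p2 both at 1.
All branches of the tableau close; one closing branch shown above.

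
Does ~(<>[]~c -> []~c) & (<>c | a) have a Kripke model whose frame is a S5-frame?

1. ~(<>[]~c -> []~c) & (<>c | a), w0
2. ~(<>[]~c -> []~c), w0   [&-rule on 1]
3. <>c | a, w0   [&-rule on 1]
4. <>[]~c, w0   [~->-rule on 2]
5. ~[]~c, w0   [~->-rule on 2]
6. a, w0   [|-rule on 3 (branches; this branch)]
7. []~c, w1   [<>-rule on 4: fresh world w1, w0Rw1]
8. ~c, w0   [[]-rule on 7 via w1Rw0]
9. ~c, w1   [[]-rule on 7 via w1Rw1]
10. c, w2   [~[]-rule on 5: fresh world w2, w0Rw2]
11. ~c, w2   [[]-rule on 7 via w1Rw2]
Accessibility: w0Rw0, w0Rw1, w0Rw2, w1Rw0, w1Rw1, w1Rw2, w2Rw0, w2Rw1, w2Rw2
Branch closes: c and ~c both at w2.
(One branch shown.) All branches close.

Unsatisfiable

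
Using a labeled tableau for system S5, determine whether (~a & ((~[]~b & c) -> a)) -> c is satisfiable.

1. (~a & ((~[]~b & c) -> a)) -> c, 0
2. c, 0
Accessibility: 0R0

Satisfiable (open branch found)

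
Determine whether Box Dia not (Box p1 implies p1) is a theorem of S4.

Tableau for the negation not Box Dia not (Box p1 implies p1):
1. not Box Dia not (Box p1 implies p1), 0
2. not Dia not (Box p1 implies p1), 1
3. Box p1 implies p1, 1
4. p1, 1
Accessibility: 0R0, 0R1, 1R1
The negation has an open branch (countermodel exists).

No, not valid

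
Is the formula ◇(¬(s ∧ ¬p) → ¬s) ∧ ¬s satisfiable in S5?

1. ◇(¬(s ∧ ¬p) → ¬s) ∧ ¬s, w0
2. ◇(¬(s ∧ ¬p) → ¬s), w0
3. ¬s, w0
4. ¬(s ∧ ¬p) → ¬s, w1
5. ¬s, w1
Accessibility: w0Rw0, w0Rw1, w1Rw0, w1Rw1

Satisfiable (open branch found)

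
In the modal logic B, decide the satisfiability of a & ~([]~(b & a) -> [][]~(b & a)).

1. a & ~([]~(b & a) -> [][]~(b & a)), 0
2. a, 0   [&-rule on 1]
3. ~([]~(b & a) -> [][]~(b & a)), 0   [&-rule on 1]
4. []~(b & a), 0   [~->-rule on 3]
5. ~[][]~(b & a), 0   [~->-rule on 3]
6. ~(b & a), 0   [[]-rule on 4 via 0R0]
7. ~b, 0   [~&-rule on 6 (branches; this branch)]
8. ~[]~(b & a), 1   [~[]-rule on 5: fresh world 1, 0R1]
9. ~(b & a), 1   [[]-rule on 4 via 0R1]
10. ~a, 1   [~&-rule on 9 (branches; this branch)]
11. b & a, 2   [~[]-rule on 8: fresh world 2, 1R2]
12. b, 2   [&-rule on 11]
13. a, 2   [&-rule on 11]
Accessibility: 0R0, 0R1, 1R0, 1R1, 1R2, 2R1, 2R2

Satisfiable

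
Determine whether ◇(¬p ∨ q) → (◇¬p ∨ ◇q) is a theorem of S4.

Valid

Tableau for the negation ¬(◇(¬p ∨ q) → (◇¬p ∨ ◇q)):
1. ¬(◇(¬p ∨ q) → (◇¬p ∨ ◇q)), w0
2. ◇(¬p ∨ q), w0   [¬→-rule on 1]
3. ¬(◇¬p ∨ ◇q), w0   [¬→-rule on 1]
4. ¬◇¬p, w0   [¬∨-rule on 3]
5. ¬◇q, w0   [¬∨-rule on 3]
6. p, w0   [¬◇-rule on 4 via w0Rw0]
7. ¬q, w0   [¬◇-rule on 5 via w0Rw0]
8. ¬p ∨ q, w1   [◇-rule on 2: fresh world w1, w0Rw1]
9. p, w1   [¬◇-rule on 4 via w0Rw1]
10. ¬q, w1   [¬◇-rule on 5 via w0Rw1]
11. q, w1   [∨-rule on 8 (branches; this branch)]
Accessibility: w0Rw0, w0Rw1, w1Rw1
Branch closes: q and ¬q both at w1.
All branches of the negation close; one closing branch shown above.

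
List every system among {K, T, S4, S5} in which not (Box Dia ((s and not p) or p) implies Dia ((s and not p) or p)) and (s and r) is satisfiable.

K

K-tableau for the formula:
1. not (Box Dia ((s and not p) or p) implies Dia ((s and not p) or p)) and (s and r), 0
2. not (Box Dia ((s and not p) or p) implies Dia ((s and not p) or p)), 0   [and-rule on 1]
3. s and r, 0   [and-rule on 1]
4. Box Dia ((s and not p) or p), 0   [neg-implies-rule on 2]
5. not Dia ((s and not p) or p), 0   [neg-implies-rule on 2]
6. s, 0   [and-rule on 3]
7. r, 0   [and-rule on 3]
Complete open branch: satisfiable in K.
T-tableau for the formula:
1. not (Box Dia ((s and not p) or p) implies Dia ((s and not p) or p)) and (s and r), 0
2. not (Box Dia ((s and not p) or p) implies Dia ((s and not p) or p)), 0   [and-rule on 1]
3. s and r, 0   [and-rule on 1]
4. Box Dia ((s and not p) or p), 0   [neg-implies-rule on 2]
5. not Dia ((s and not p) or p), 0   [neg-implies-rule on 2]
6. s, 0   [and-rule on 3]
7. r, 0   [and-rule on 3]
8. Dia ((s and not p) or p), 0   [Box-rule on 4 via 0R0]
9. not ((s and not p) or p), 0   [neg-Dia-rule on 5 via 0R0]
10. not (s and not p), 0   [neg-or-rule on 9]
11. not p, 0   [neg-or-rule on 9]
12. p, 0   [neg-and-rule on 10 (branches; this branch)]
Accessibility: 0R0
Branch closes: p and not p both at 0.
Every branch closes (one shown): unsatisfiable in T, hence also in S4, S5 (every S4/S5-frame is a T-frame).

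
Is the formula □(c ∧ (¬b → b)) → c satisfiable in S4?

Satisfiable (open branch found)

1. □(c ∧ (¬b → b)) → c, u
2. c, u
Accessibility: uRu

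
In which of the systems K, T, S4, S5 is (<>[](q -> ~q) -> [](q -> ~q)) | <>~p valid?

S5

S5-tableau for the negation ~((<>[](q -> ~q) -> [](q -> ~q)) | <>~p):
1. ~((<>[](q -> ~q) -> [](q -> ~q)) | <>~p), u
2. ~(<>[](q -> ~q) -> [](q -> ~q)), u
3. ~<>~p, u
4. <>[](q -> ~q), u
5. ~[](q -> ~q), u
6. p, u
7. [](q -> ~q), v
8. p, v
9. q -> ~q, u
10. q -> ~q, v
11. ~q, u
12. ~q, v
13. ~(q -> ~q), w
14. q, w
15. p, w
16. q -> ~q, w
17. ~q, w
Accessibility: uRu, uRv, uRw, vRu, vRv, vRw, wRu, wRv, wRw
Branch closes: q and ~q both at w.
Every branch closes (one shown): valid in S5.
S4-tableau for the negation ~((<>[](q -> ~q) -> [](q -> ~q)) | <>~p):
1. ~((<>[](q -> ~q) -> [](q -> ~q)) | <>~p), u
2. ~(<>[](q -> ~q) -> [](q -> ~q)), u
3. ~<>~p, u
4. <>[](q -> ~q), u
5. ~[](q -> ~q), u
6. p, u
7. [](q -> ~q), v
8. p, v
9. q -> ~q, v
10. ~q, v
11. ~(q -> ~q), w
12. q, w
13. p, w
Accessibility: uRu, uRv, uRw, vRv, wRw
Complete open branch: countermodel on an S4-frame, so not valid in S4, nor in K, T (the same frame is also a K-frame and a T-frame).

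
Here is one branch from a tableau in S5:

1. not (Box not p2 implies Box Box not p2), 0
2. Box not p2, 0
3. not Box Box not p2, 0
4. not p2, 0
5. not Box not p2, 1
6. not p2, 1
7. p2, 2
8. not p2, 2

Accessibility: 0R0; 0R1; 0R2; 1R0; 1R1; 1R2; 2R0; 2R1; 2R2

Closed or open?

Both p2 and not p2 appear at 2.

Yes, closed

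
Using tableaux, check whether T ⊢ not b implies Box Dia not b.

Tableau for the negation not (not b implies Box Dia not b):
1. not (not b implies Box Dia not b), 0
2. not b, 0
3. not Box Dia not b, 0
4. not Dia not b, 1
5. b, 1
Accessibility: 0R0, 0R1, 1R1
The negation has an open branch (countermodel exists).

No, not valid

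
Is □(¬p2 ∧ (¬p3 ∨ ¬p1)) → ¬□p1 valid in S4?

Invalid (countermodel exists)

Tableau for the negation ¬(□(¬p2 ∧ (¬p3 ∨ ¬p1)) → ¬□p1):
1. ¬(□(¬p2 ∧ (¬p3 ∨ ¬p1)) → ¬□p1), 0
2. □(¬p2 ∧ (¬p3 ∨ ¬p1)), 0   [¬→-rule on 1]
3. □p1, 0   [¬→-rule on 1]
4. ¬p2 ∧ (¬p3 ∨ ¬p1), 0   [□-rule on 2 via 0R0]
5. ¬p2, 0   [∧-rule on 4]
6. ¬p3 ∨ ¬p1, 0   [∧-rule on 4]
7. p1, 0   [□-rule on 3 via 0R0]
8. ¬p3, 0   [∨-rule on 6 (branches; this branch)]
Accessibility: 0R0
The negation has an open branch (countermodel exists).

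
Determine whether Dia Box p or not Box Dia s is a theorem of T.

Tableau for the negation not (Dia Box p or not Box Dia s):
1. not (Dia Box p or not Box Dia s), w0
2. not Dia Box p, w0   [neg-or-rule on 1]
3. Box Dia s, w0   [neg-or-rule on 1]
4. not Box p, w0   [neg-Dia-rule on 2 via w0Rw0]
5. Dia s, w0   [Box-rule on 3 via w0Rw0]
6. not p, w1   [neg-Box-rule on 4: fresh world w1, w0Rw1]
7. not Box p, w1   [neg-Dia-rule on 2 via w0Rw1]
8. Dia s, w1   [Box-rule on 3 via w0Rw1]
9. s, w2   [Dia-rule on 5: fresh world w2, w0Rw2]
10. not Box p, w2   [neg-Dia-rule on 2 via w0Rw2]
11. Dia s, w2   [Box-rule on 3 via w0Rw2]
12. not p, w3   [neg-Box-rule on 7: fresh world w3, w1Rw3]
13. s, w4   [Dia-rule on 8: fresh world w4, w1Rw4]
14. not p, w5   [neg-Box-rule on 10: fresh world w5, w2Rw5]
15. s, w6   [Dia-rule on 11: fresh world w6, w2Rw6]
Accessibility: w0Rw0, w0Rw1, w0Rw2, w1Rw1, w1Rw3, w1Rw4, w2Rw2, w2Rw5, w2Rw6, w3Rw3, w4Rw4, w5Rw5, w6Rw6
The negation has an open branch (countermodel exists).

No, not valid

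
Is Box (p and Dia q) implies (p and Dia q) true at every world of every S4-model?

Valid

Tableau for the negation not (Box (p and Dia q) implies (p and Dia q)):
1. not (Box (p and Dia q) implies (p and Dia q)), w0
2. Box (p and Dia q), w0
3. not (p and Dia q), w0
4. p and Dia q, w0
5. p, w0
6. Dia q, w0
7. not Dia q, w0
8. not q, w0
9. q, w1
10. p and Dia q, w1
11. p, w1
12. Dia q, w1
13. not q, w1
Accessibility: w0Rw0, w0Rw1, w1Rw1
Branch closes: q and not q both at w1.
All branches of the negation close; one closing branch shown above.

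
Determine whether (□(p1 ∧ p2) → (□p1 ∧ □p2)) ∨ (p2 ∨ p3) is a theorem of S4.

Tableau for the negation ¬((□(p1 ∧ p2) → (□p1 ∧ □p2)) ∨ (p2 ∨ p3)):
1. ¬((□(p1 ∧ p2) → (□p1 ∧ □p2)) ∨ (p2 ∨ p3)), w0
2. ¬(□(p1 ∧ p2) → (□p1 ∧ □p2)), w0
3. ¬(p2 ∨ p3), w0
4. □(p1 ∧ p2), w0
5. ¬(□p1 ∧ □p2), w0
6. ¬p2, w0
7. ¬p3, w0
8. p1 ∧ p2, w0
9. p1, w0
10. p2, w0
Accessibility: w0Rw0
Branch closes: p2 and ¬p2 both at w0.
All branches of the negation close; one closing branch shown above.

Valid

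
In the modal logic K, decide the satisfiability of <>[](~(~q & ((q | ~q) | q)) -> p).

1. <>[](~(~q & ((q | ~q) | q)) -> p), 0
2. [](~(~q & ((q | ~q) | q)) -> p), 1
Accessibility: 0R1

Satisfiable (open branch found)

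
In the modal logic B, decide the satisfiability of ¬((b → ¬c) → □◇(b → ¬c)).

1. ¬((b → ¬c) → □◇(b → ¬c)), w0
2. b → ¬c, w0   [¬→-rule on 1]
3. ¬□◇(b → ¬c), w0   [¬→-rule on 1]
4. ¬c, w0   [→-rule on 2 (branches; this branch)]
5. ¬◇(b → ¬c), w1   [¬□-rule on 3: fresh world w1, w0Rw1]
6. ¬(b → ¬c), w0   [¬◇-rule on 5 via w1Rw0]
7. b, w0   [¬→-rule on 6]
8. c, w0   [¬→-rule on 6]
Accessibility: w0Rw0, w0Rw1, w1Rw0, w1Rw1
Branch closes: c and ¬c both at w0.
Every branch closes; the branch above is one of them.

Unsatisfiable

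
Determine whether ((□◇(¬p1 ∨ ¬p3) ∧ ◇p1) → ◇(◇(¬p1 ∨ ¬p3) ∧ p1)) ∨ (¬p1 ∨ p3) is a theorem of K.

Tableau for the negation ¬(((□◇(¬p1 ∨ ¬p3) ∧ ◇p1) → ◇(◇(¬p1 ∨ ¬p3) ∧ p1)) ∨ (¬p1 ∨ p3)):
1. ¬(((□◇(¬p1 ∨ ¬p3) ∧ ◇p1) → ◇(◇(¬p1 ∨ ¬p3) ∧ p1)) ∨ (¬p1 ∨ p3)), 0
2. ¬((□◇(¬p1 ∨ ¬p3) ∧ ◇p1) → ◇(◇(¬p1 ∨ ¬p3) ∧ p1)), 0   [¬∨-rule on 1]
3. ¬(¬p1 ∨ p3), 0   [¬∨-rule on 1]
4. □◇(¬p1 ∨ ¬p3) ∧ ◇p1, 0   [¬→-rule on 2]
5. ¬◇(◇(¬p1 ∨ ¬p3) ∧ p1), 0   [¬→-rule on 2]
6. p1, 0   [¬∨-rule on 3]
7. ¬p3, 0   [¬∨-rule on 3]
8. □◇(¬p1 ∨ ¬p3), 0   [∧-rule on 4]
9. ◇p1, 0   [∧-rule on 4]
10. p1, 1   [◇-rule on 9: fresh world 1, 0R1]
11. ¬(◇(¬p1 ∨ ¬p3) ∧ p1), 1   [¬◇-rule on 5 via 0R1]
12. ◇(¬p1 ∨ ¬p3), 1   [□-rule on 8 via 0R1]
13. ¬◇(¬p1 ∨ ¬p3), 1   [¬∧-rule on 11 (branches; this branch)]
14. ¬p1 ∨ ¬p3, 2   [◇-rule on 12: fresh world 2, 1R2]
15. ¬(¬p1 ∨ ¬p3), 2   [¬◇-rule on 13 via 1R2]
16. p1, 2   [¬∨-rule on 15]
17. p3, 2   [¬∨-rule on 15]
18. ¬p3, 2   [∨-rule on 14 (branches; this branch)]
Accessibility: 0R1, 1R2
Branch closes: p3 and ¬p3 both at 2.
All branches of the negation close; one closing branch shown above.

Yes, valid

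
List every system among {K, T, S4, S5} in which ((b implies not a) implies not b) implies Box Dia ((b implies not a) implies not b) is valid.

S5

S5-tableau for the negation not (((b implies not a) implies not b) implies Box Dia ((b implies not a) implies not b)):
1. not (((b implies not a) implies not b) implies Box Dia ((b implies not a) implies not b)), 0
2. (b implies not a) implies not b, 0
3. not Box Dia ((b implies not a) implies not b), 0
4. not (b implies not a), 0
5. b, 0
6. a, 0
7. not Dia ((b implies not a) implies not b), 1
8. not ((b implies not a) implies not b), 0
9. b implies not a, 0
10. not ((b implies not a) implies not b), 1
11. b implies not a, 1
12. b, 1
13. not a, 0
Accessibility: 0R0, 0R1, 1R0, 1R1
Branch closes: a and not a both at 0.
Every branch closes (one shown): valid in S5.
S4-tableau for the negation not (((b implies not a) implies not b) implies Box Dia ((b implies not a) implies not b)):
1. not (((b implies not a) implies not b) implies Box Dia ((b implies not a) implies not b)), 0
2. (b implies not a) implies not b, 0
3. not Box Dia ((b implies not a) implies not b), 0
4. not b, 0
5. not Dia ((b implies not a) implies not b), 1
6. not ((b implies not a) implies not b), 1
7. b implies not a, 1
8. b, 1
9. not a, 1
Accessibility: 0R0, 0R1, 1R1
Complete open branch: countermodel on an S4-frame, so not valid in S4, nor in K, T (the same frame is also a K-frame and a T-frame).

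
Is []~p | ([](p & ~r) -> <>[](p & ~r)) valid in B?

Valid

Tableau for the negation ~([]~p | ([](p & ~r) -> <>[](p & ~r))):
1. ~([]~p | ([](p & ~r) -> <>[](p & ~r))), u
2. ~[]~p, u   [~|-rule on 1]
3. ~([](p & ~r) -> <>[](p & ~r)), u   [~|-rule on 1]
4. [](p & ~r), u   [~->-rule on 3]
5. ~<>[](p & ~r), u   [~->-rule on 3]
6. p & ~r, u   [[]-rule on 4 via uRu]
7. p, u   [&-rule on 6]
8. ~r, u   [&-rule on 6]
9. ~[](p & ~r), u   [~<>-rule on 5 via uRu]
10. p, v   [~[]-rule on 2: fresh world v, uRv]
11. p & ~r, v   [[]-rule on 4 via uRv]
12. ~r, v   [&-rule on 11]
13. ~[](p & ~r), v   [~<>-rule on 5 via uRv]
14. ~(p & ~r), w   [~[]-rule on 9: fresh world w, uRw]
15. p & ~r, w   [[]-rule on 4 via uRw]
16. p, w   [&-rule on 15]
17. ~r, w   [&-rule on 15]
18. ~[](p & ~r), w   [~<>-rule on 5 via uRw]
19. r, w   [~&-rule on 14 (branches; this branch)]
Accessibility: uRu, uRv, uRw, vRu, vRv, wRu, wRw
Branch closes: r and ~r both at w.
All branches of the negation close; one closing branch shown above.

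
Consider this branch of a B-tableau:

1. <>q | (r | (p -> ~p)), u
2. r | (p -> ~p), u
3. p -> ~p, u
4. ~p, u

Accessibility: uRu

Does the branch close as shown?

Not closed

No world carries both an atom and its negation.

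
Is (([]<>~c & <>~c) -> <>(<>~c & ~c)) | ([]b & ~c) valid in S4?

Tableau for the negation ~((([]<>~c & <>~c) -> <>(<>~c & ~c)) | ([]b & ~c)):
1. ~((([]<>~c & <>~c) -> <>(<>~c & ~c)) | ([]b & ~c)), w0
2. ~(([]<>~c & <>~c) -> <>(<>~c & ~c)), w0   [~|-rule on 1]
3. ~([]b & ~c), w0   [~|-rule on 1]
4. []<>~c & <>~c, w0   [~->-rule on 2]
5. ~<>(<>~c & ~c), w0   [~->-rule on 2]
6. []<>~c, w0   [&-rule on 4]
7. <>~c, w0   [&-rule on 4]
8. ~(<>~c & ~c), w0   [~<>-rule on 5 via w0Rw0]
9. c, w0   [~&-rule on 3 (branches; this branch)]
10. ~c, w1   [<>-rule on 7: fresh world w1, w0Rw1]
11. ~(<>~c & ~c), w1   [~<>-rule on 5 via w0Rw1]
12. <>~c, w1   [[]-rule on 6 via w0Rw1]
13. ~<>~c, w1   [~&-rule on 11 (branches; this branch)]
14. c, w1   [~<>-rule on 13 via w1Rw1]
Accessibility: w0Rw0, w0Rw1, w1Rw1
Branch closes: c and ~c both at w1.
Every branch of the negation's tableau closes; the branch above is one of them.

Yes, valid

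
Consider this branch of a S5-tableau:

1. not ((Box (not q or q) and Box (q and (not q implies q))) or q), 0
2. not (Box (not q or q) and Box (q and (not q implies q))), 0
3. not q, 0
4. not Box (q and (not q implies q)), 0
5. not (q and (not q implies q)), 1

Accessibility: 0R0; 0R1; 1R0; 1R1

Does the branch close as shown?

No atom appears with both signs at the same world.

No, open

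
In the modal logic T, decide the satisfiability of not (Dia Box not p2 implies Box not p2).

Satisfiable (open branch found)

1. not (Dia Box not p2 implies Box not p2), 0
2. Dia Box not p2, 0   [neg-implies-rule on 1]
3. not Box not p2, 0   [neg-implies-rule on 1]
4. Box not p2, 1   [Dia-rule on 2: fresh world 1, 0R1]
5. not p2, 1   [Box-rule on 4 via 1R1]
6. p2, 2   [neg-Box-rule on 3: fresh world 2, 0R2]
Accessibility: 0R0, 0R1, 0R2, 1R1, 2R2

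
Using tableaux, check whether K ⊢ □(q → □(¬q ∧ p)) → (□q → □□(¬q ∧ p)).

Tableau for the negation ¬(□(q → □(¬q ∧ p)) → (□q → □□(¬q ∧ p))):
1. ¬(□(q → □(¬q ∧ p)) → (□q → □□(¬q ∧ p))), w0
2. □(q → □(¬q ∧ p)), w0
3. ¬(□q → □□(¬q ∧ p)), w0
4. □q, w0
5. ¬□□(¬q ∧ p), w0
6. ¬□(¬q ∧ p), w1
7. q → □(¬q ∧ p), w1
8. q, w1
9. □(¬q ∧ p), w1
10. ¬(¬q ∧ p), w2
11. ¬q ∧ p, w2
12. ¬q, w2
13. p, w2
14. ¬p, w2
Accessibility: w0Rw1, w1Rw2
Branch closes: p and ¬p both at w2.
Every branch of the negation's tableau closes; the branch above is one of them.

Yes, valid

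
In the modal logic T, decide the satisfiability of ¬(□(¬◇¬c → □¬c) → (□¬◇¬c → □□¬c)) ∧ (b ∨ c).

1. ¬(□(¬◇¬c → □¬c) → (□¬◇¬c → □□¬c)) ∧ (b ∨ c), 0
2. ¬(□(¬◇¬c → □¬c) → (□¬◇¬c → □□¬c)), 0
3. b ∨ c, 0
4. □(¬◇¬c → □¬c), 0
5. ¬(□¬◇¬c → □□¬c), 0
6. □¬◇¬c, 0
7. ¬□□¬c, 0
8. ¬◇¬c → □¬c, 0
9. ¬◇¬c, 0
10. c, 0
11. ◇¬c, 0
12. ¬□¬c, 1
13. ¬◇¬c → □¬c, 1
14. ¬◇¬c, 1
15. c, 1
16. ◇¬c, 1
17. ¬c, 2
18. ¬◇¬c → □¬c, 2
19. ¬◇¬c, 2
20. c, 2
Accessibility: 0R0, 0R1, 0R2, 1R1, 2R2
Branch closes: c and ¬c both at 2.
All branches of the tableau close; one closing branch shown above.

Unsatisfiable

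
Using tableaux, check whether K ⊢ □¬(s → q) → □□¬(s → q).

No, not valid

Tableau for the negation ¬(□¬(s → q) → □□¬(s → q)):
1. ¬(□¬(s → q) → □□¬(s → q)), u
2. □¬(s → q), u   [¬→-rule on 1]
3. ¬□□¬(s → q), u   [¬→-rule on 1]
4. ¬□¬(s → q), v   [¬□-rule on 3: fresh world v, uRv]
5. ¬(s → q), v   [□-rule on 2 via uRv]
6. s, v   [¬→-rule on 5]
7. ¬q, v   [¬→-rule on 5]
8. s → q, w   [¬□-rule on 4: fresh world w, vRw]
9. q, w   [→-rule on 8 (branches; this branch)]
Accessibility: uRv, vRw
The negation has an open branch (countermodel exists).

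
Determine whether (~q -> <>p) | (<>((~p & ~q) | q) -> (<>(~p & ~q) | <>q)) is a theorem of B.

Tableau for the negation ~((~q -> <>p) | (<>((~p & ~q) | q) -> (<>(~p & ~q) | <>q))):
1. ~((~q -> <>p) | (<>((~p & ~q) | q) -> (<>(~p & ~q) | <>q))), u
2. ~(~q -> <>p), u
3. ~(<>((~p & ~q) | q) -> (<>(~p & ~q) | <>q)), u
4. ~q, u
5. ~<>p, u
6. <>((~p & ~q) | q), u
7. ~(<>(~p & ~q) | <>q), u
8. ~<>(~p & ~q), u
9. ~<>q, u
10. ~p, u
11. ~(~p & ~q), u
12. q, u
Accessibility: uRu
Branch closes: q and ~q both at u.
All branches of the negation close; one closing branch shown above.

Valid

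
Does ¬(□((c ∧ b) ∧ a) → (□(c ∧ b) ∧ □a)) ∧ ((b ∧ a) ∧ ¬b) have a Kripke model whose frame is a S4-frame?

Unsatisfiable

1. ¬(□((c ∧ b) ∧ a) → (□(c ∧ b) ∧ □a)) ∧ ((b ∧ a) ∧ ¬b), 0
2. ¬(□((c ∧ b) ∧ a) → (□(c ∧ b) ∧ □a)), 0   [∧-rule on 1]
3. (b ∧ a) ∧ ¬b, 0   [∧-rule on 1]
4. □((c ∧ b) ∧ a), 0   [¬→-rule on 2]
5. ¬(□(c ∧ b) ∧ □a), 0   [¬→-rule on 2]
6. b ∧ a, 0   [∧-rule on 3]
7. ¬b, 0   [∧-rule on 3]
8. b, 0   [∧-rule on 6]
9. a, 0   [∧-rule on 6]
Accessibility: 0R0
Branch closes: b and ¬b both at 0.
(One branch shown.) All branches close.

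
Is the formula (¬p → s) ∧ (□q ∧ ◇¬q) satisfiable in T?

No, unsatisfiable

1. (¬p → s) ∧ (□q ∧ ◇¬q), w0
2. ¬p → s, w0
3. □q ∧ ◇¬q, w0
4. □q, w0
5. ◇¬q, w0
6. q, w0
7. s, w0
8. ¬q, w1
9. q, w1
Accessibility: w0Rw0, w0Rw1, w1Rw1
Branch closes: q and ¬q both at w1.
All branches of the tableau close; one closing branch shown above.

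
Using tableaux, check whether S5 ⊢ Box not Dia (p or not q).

No, not valid

Tableau for the negation not Box not Dia (p or not q):
1. not Box not Dia (p or not q), 0
2. Dia (p or not q), 1   [neg-Box-rule on 1: fresh world 1, 0R1]
3. p or not q, 2   [Dia-rule on 2: fresh world 2, 1R2]
4. not q, 2   [or-rule on 3 (branches; this branch)]
Accessibility: 0R0, 0R1, 0R2, 1R0, 1R1, 1R2, 2R0, 2R1, 2R2
The negation has an open branch (countermodel exists).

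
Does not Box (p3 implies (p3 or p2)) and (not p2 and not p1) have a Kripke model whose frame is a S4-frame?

1. not Box (p3 implies (p3 or p2)) and (not p2 and not p1), u
2. not Box (p3 implies (p3 or p2)), u
3. not p2 and not p1, u
4. not p2, u
5. not p1, u
6. not (p3 implies (p3 or p2)), v
7. p3, v
8. not (p3 or p2), v
9. not p3, v
10. not p2, v
Accessibility: uRu, uRv, vRv
Branch closes: p3 and not p3 both at v.
Every branch closes; the branch above is one of them.

No, unsatisfiable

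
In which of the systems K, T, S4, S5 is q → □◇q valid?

S5

S5-tableau for the negation ¬(q → □◇q):
1. ¬(q → □◇q), w0
2. q, w0
3. ¬□◇q, w0
4. ¬◇q, w1
5. ¬q, w0
Accessibility: w0Rw0, w0Rw1, w1Rw0, w1Rw1
Branch closes: q and ¬q both at w0.
Every branch closes (one shown): valid in S5.
S4-tableau for the negation ¬(q → □◇q):
1. ¬(q → □◇q), w0
2. q, w0
3. ¬□◇q, w0
4. ¬◇q, w1
5. ¬q, w1
Accessibility: w0Rw0, w0Rw1, w1Rw1
Complete open branch: countermodel on an S4-frame, so not valid in S4, nor in K, T (the same frame is also a K-frame and a T-frame).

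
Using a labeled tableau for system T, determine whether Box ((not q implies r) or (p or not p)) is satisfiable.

1. Box ((not q implies r) or (p or not p)), 0
2. (not q implies r) or (p or not p), 0   [Box-rule on 1 via 0R0]
3. p or not p, 0   [or-rule on 2 (branches; this branch)]
4. not p, 0   [or-rule on 3 (branches; this branch)]
Accessibility: 0R0

Satisfiable (open branch found)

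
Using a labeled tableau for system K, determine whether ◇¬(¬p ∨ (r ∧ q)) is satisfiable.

1. ◇¬(¬p ∨ (r ∧ q)), w0
2. ¬(¬p ∨ (r ∧ q)), w1
3. p, w1
4. ¬(r ∧ q), w1
5. ¬q, w1
Accessibility: w0Rw1

Yes, satisfiable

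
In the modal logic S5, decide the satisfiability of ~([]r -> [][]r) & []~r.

1. ~([]r -> [][]r) & []~r, u
2. ~([]r -> [][]r), u
3. []~r, u
4. []r, u
5. ~[][]r, u
6. ~r, u
7. r, u
Accessibility: uRu
Branch closes: r and ~r both at u.
Every branch closes; the branch above is one of them.

No, unsatisfiable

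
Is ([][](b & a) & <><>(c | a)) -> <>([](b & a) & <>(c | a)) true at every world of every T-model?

Valid in T

Tableau for the negation ~(([][](b & a) & <><>(c | a)) -> <>([](b & a) & <>(c | a))):
1. ~(([][](b & a) & <><>(c | a)) -> <>([](b & a) & <>(c | a))), u
2. [][](b & a) & <><>(c | a), u
3. ~<>([](b & a) & <>(c | a)), u
4. [][](b & a), u
5. <><>(c | a), u
6. ~([](b & a) & <>(c | a)), u
7. [](b & a), u
8. b & a, u
9. b, u
10. a, u
11. ~[](b & a), u
12. <>(c | a), v
13. ~([](b & a) & <>(c | a)), v
14. [](b & a), v
15. b & a, v
16. b, v
17. a, v
18. ~[](b & a), v
19. ~(b & a), w
20. ~([](b & a) & <>(c | a)), w
21. [](b & a), w
22. b & a, w
23. b, w
24. a, w
25. ~a, w
Accessibility: uRu, uRv, uRw, vRv, wRw
Branch closes: a and ~a both at w.
Every branch of the negation's tableau closes; the branch above is one of them.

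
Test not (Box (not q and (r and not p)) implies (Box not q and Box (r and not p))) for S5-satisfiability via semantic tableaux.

Unsatisfiable (every branch closes)

1. not (Box (not q and (r and not p)) implies (Box not q and Box (r and not p))), w0
2. Box (not q and (r and not p)), w0
3. not (Box not q and Box (r and not p)), w0
4. not q and (r and not p), w0
5. not q, w0
6. r and not p, w0
7. r, w0
8. not p, w0
9. not Box (r and not p), w0
10. not (r and not p), w1
11. not q and (r and not p), w1
12. not q, w1
13. r and not p, w1
14. r, w1
15. not p, w1
16. p, w1
Accessibility: w0Rw0, w0Rw1, w1Rw0, w1Rw1
Branch closes: p and not p both at w1.
All branches of the tableau close; one closing branch shown above.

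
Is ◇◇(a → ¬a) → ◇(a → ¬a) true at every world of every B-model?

Tableau for the negation ¬(◇◇(a → ¬a) → ◇(a → ¬a)):
1. ¬(◇◇(a → ¬a) → ◇(a → ¬a)), u
2. ◇◇(a → ¬a), u
3. ¬◇(a → ¬a), u
4. ¬(a → ¬a), u
5. a, u
6. ◇(a → ¬a), v
7. ¬(a → ¬a), v
8. a, v
9. a → ¬a, w
10. ¬a, w
Accessibility: uRu, uRv, vRu, vRv, vRw, wRv, wRw
The negation has an open branch (countermodel exists).

Not valid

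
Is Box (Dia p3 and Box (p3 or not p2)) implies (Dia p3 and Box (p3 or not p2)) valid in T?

Yes, valid

Tableau for the negation not (Box (Dia p3 and Box (p3 or not p2)) implies (Dia p3 and Box (p3 or not p2))):
1. not (Box (Dia p3 and Box (p3 or not p2)) implies (Dia p3 and Box (p3 or not p2))), 0
2. Box (Dia p3 and Box (p3 or not p2)), 0
3. not (Dia p3 and Box (p3 or not p2)), 0
4. Dia p3 and Box (p3 or not p2), 0
5. Dia p3, 0
6. Box (p3 or not p2), 0
7. p3 or not p2, 0
8. not Box (p3 or not p2), 0
9. not p2, 0
10. p3, 1
11. Dia p3 and Box (p3 or not p2), 1
12. Dia p3, 1
13. Box (p3 or not p2), 1
14. p3 or not p2, 1
15. not p2, 1
16. not (p3 or not p2), 2
17. not p3, 2
18. p2, 2
19. Dia p3 and Box (p3 or not p2), 2
20. Dia p3, 2
21. Box (p3 or not p2), 2
22. p3 or not p2, 2
23. not p2, 2
Accessibility: 0R0, 0R1, 0R2, 1R1, 2R2
Branch closes: p2 and not p2 both at 2.
Every branch of the negation's tableau closes; the branch above is one of them.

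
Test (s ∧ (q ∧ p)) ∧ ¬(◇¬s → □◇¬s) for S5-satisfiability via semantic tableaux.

1. (s ∧ (q ∧ p)) ∧ ¬(◇¬s → □◇¬s), 0
2. s ∧ (q ∧ p), 0
3. ¬(◇¬s → □◇¬s), 0
4. s, 0
5. q ∧ p, 0
6. ◇¬s, 0
7. ¬□◇¬s, 0
8. q, 0
9. p, 0
10. ¬s, 1
11. ¬◇¬s, 2
12. s, 1
Accessibility: 0R0, 0R1, 0R2, 1R0, 1R1, 1R2, 2R0, 2R1, 2R2
Branch closes: s and ¬s both at 1.
(One branch shown.) All branches close.

Unsatisfiable (every branch closes)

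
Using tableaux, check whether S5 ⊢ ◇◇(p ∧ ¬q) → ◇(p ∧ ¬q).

Yes, valid

Tableau for the negation ¬(◇◇(p ∧ ¬q) → ◇(p ∧ ¬q)):
1. ¬(◇◇(p ∧ ¬q) → ◇(p ∧ ¬q)), 0
2. ◇◇(p ∧ ¬q), 0   [¬→-rule on 1]
3. ¬◇(p ∧ ¬q), 0   [¬→-rule on 1]
4. ¬(p ∧ ¬q), 0   [¬◇-rule on 3 via 0R0]
5. q, 0   [¬∧-rule on 4 (branches; this branch)]
6. ◇(p ∧ ¬q), 1   [◇-rule on 2: fresh world 1, 0R1]
7. ¬(p ∧ ¬q), 1   [¬◇-rule on 3 via 0R1]
8. q, 1   [¬∧-rule on 7 (branches; this branch)]
9. p ∧ ¬q, 2   [◇-rule on 6: fresh world 2, 1R2]
10. p, 2   [∧-rule on 9]
11. ¬q, 2   [∧-rule on 9]
12. ¬(p ∧ ¬q), 2   [¬◇-rule on 3 via 0R2]
13. q, 2   [¬∧-rule on 12 (branches; this branch)]
Accessibility: 0R0, 0R1, 0R2, 1R0, 1R1, 1R2, 2R0, 2R1, 2R2
Branch closes: q and ¬q both at 2.
All branches of the negation close; one closing branch shown above.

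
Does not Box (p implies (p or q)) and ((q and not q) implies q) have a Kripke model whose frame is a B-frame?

1. not Box (p implies (p or q)) and ((q and not q) implies q), u
2. not Box (p implies (p or q)), u
3. (q and not q) implies q, u
4. not (q and not q), u
5. q, u
6. not (p implies (p or q)), v
7. p, v
8. not (p or q), v
9. not p, v
10. not q, v
Accessibility: uRu, uRv, vRu, vRv
Branch closes: p and not p both at v.
All branches of the tableau close; one closing branch shown above.

Unsatisfiable (every branch closes)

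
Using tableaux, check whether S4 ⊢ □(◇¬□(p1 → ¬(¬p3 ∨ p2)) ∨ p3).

Invalid (countermodel exists)

Tableau for the negation ¬□(◇¬□(p1 → ¬(¬p3 ∨ p2)) ∨ p3):
1. ¬□(◇¬□(p1 → ¬(¬p3 ∨ p2)) ∨ p3), w0
2. ¬(◇¬□(p1 → ¬(¬p3 ∨ p2)) ∨ p3), w1   [¬□-rule on 1: fresh world w1, w0Rw1]
3. ¬◇¬□(p1 → ¬(¬p3 ∨ p2)), w1   [¬∨-rule on 2]
4. ¬p3, w1   [¬∨-rule on 2]
5. □(p1 → ¬(¬p3 ∨ p2)), w1   [¬◇-rule on 3 via w1Rw1]
6. p1 → ¬(¬p3 ∨ p2), w1   [□-rule on 5 via w1Rw1]
7. ¬p1, w1   [→-rule on 6 (branches; this branch)]
Accessibility: w0Rw0, w0Rw1, w1Rw1
The negation has an open branch (countermodel exists).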